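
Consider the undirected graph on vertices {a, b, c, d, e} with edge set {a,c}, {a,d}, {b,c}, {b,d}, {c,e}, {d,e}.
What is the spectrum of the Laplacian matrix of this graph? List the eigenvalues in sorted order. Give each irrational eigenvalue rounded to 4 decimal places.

Each diagonal entry of L is the vertex degree and each off-diagonal entry is -1 where an edge is present, 0 otherwise; in the order [a, b, c, d, e] the diagonal is [2, 2, 3, 3, 2]. Diagonalising L (or applying a numerical eigensolver to the 5x5 matrix) gives the spectrum above. The single zero eigenvalue shows the graph is connected. The largest eigenvalue, 5, is at most the vertex count 5. The eigenvalues sum to 12, which equals trace(L) = 2|E|.

[0, 2, 2, 3, 5]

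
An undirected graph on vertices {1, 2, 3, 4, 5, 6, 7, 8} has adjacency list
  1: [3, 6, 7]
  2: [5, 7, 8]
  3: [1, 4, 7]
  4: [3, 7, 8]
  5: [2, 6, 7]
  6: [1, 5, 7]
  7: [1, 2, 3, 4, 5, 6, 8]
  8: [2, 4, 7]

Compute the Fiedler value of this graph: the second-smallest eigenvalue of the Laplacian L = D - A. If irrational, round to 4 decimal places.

Reading degrees in the order [1, 2, 3, 4, 5, 6, 7, 8] gives [3, 3, 3, 3, 3, 3, 7, 3]; set D = diag(3, 3, 3, 3, 3, 3, 7, 3) and form L = D - A. The smallest Laplacian eigenvalue is always 0. The next one, lambda_2 = 1.7530, measures how hard the graph is to disconnect: larger values mean better connectivity. By the matrix-tree theorem the graph has (1/8) * product of the nonzero eigenvalues = 841 spanning trees.

1.7530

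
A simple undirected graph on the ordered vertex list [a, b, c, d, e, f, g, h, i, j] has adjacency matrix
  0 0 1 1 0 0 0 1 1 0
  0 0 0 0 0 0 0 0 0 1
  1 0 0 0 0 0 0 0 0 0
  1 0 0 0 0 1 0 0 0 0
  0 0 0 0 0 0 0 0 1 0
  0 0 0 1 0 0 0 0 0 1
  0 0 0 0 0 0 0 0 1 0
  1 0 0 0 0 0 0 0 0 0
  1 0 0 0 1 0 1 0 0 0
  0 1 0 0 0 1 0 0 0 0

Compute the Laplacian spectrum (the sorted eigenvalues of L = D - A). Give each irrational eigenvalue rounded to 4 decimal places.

[0, 0.1592, 0.4563, 1, 1, 1, 2.2121, 3.2583, 3.5836, 5.3305]

Each diagonal entry of L is the vertex degree and each off-diagonal entry is -1 where an edge is present, 0 otherwise; in the order [a, b, c, d, e, f, g, h, i, j] the diagonal is [4, 1, 1, 2, 1, 2, 1, 1, 3, 2]. Diagonalising L (or applying a numerical eigensolver to the 10x10 matrix) gives the spectrum above. The single zero eigenvalue shows the graph is connected.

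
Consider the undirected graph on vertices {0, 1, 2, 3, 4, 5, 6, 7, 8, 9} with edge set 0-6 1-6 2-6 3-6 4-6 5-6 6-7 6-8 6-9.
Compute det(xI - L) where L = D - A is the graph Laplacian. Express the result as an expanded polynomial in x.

x^10 - 18x^9 + 108x^8 - 336x^7 + 630x^6 - 756x^5 + 588x^4 - 288x^3 + 81x^2 - 10x

Reading degrees in the order [0, 1, 2, 3, 4, 5, 6, 7, 8, 9] gives [1, 1, 1, 1, 1, 1, 9, 1, 1, 1]; set D = diag(1, 1, 1, 1, 1, 1, 9, 1, 1, 1) and form L = D - A. Computing det(xI - L) by cofactor expansion (or equivalently via sum-over-permutations) gives x^10 - 18x^9 + 108x^8 - 336x^7 + 630x^6 - 756x^5 + 588x^4 - 288x^3 + 81x^2 - 10x. The coefficient of x^9 equals -trace(L) = -18, matching the sum of degrees. The largest eigenvalue, 10, is at most the vertex count 10.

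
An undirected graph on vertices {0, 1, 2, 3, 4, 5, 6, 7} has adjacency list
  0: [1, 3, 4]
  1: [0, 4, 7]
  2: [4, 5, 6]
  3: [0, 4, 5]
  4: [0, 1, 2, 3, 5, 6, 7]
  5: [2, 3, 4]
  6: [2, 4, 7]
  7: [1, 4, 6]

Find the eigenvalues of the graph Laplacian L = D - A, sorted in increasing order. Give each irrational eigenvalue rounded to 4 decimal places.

[0, 1.7530, 1.7530, 3.4450, 3.4450, 4.8019, 4.8019, 8]

Each diagonal entry of L is the vertex degree and each off-diagonal entry is -1 where an edge is present, 0 otherwise; in the order [0, 1, 2, 3, 4, 5, 6, 7] the diagonal is [3, 3, 3, 3, 7, 3, 3, 3]. The multiplicity of 0 as a Laplacian eigenvalue equals the number of connected components. The largest eigenvalue, 8, is at most the vertex count 8.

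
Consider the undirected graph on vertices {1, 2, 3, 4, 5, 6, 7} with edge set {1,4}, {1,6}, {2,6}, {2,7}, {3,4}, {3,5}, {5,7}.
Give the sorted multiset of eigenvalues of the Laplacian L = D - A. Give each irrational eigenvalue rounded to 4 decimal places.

Each diagonal entry of L is the vertex degree and each off-diagonal entry is -1 where an edge is present, 0 otherwise; in the order [1, 2, 3, 4, 5, 6, 7] the diagonal is [2, 2, 2, 2, 2, 2, 2]. The multiplicity of 0 as a Laplacian eigenvalue equals the number of connected components. The single zero eigenvalue shows the graph is connected. There is one zero in the spectrum, matching the 1 component.

[0, 0.7530, 0.7530, 2.4450, 2.4450, 3.8019, 3.8019]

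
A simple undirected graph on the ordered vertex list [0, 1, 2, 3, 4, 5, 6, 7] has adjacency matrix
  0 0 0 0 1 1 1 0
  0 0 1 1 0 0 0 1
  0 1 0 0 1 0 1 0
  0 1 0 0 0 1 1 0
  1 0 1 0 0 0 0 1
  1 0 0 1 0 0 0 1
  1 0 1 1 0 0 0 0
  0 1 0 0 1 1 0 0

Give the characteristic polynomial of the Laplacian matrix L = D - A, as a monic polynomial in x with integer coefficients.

Each diagonal entry of L is the vertex degree and each off-diagonal entry is -1 where an edge is present, 0 otherwise; in the order [0, 1, 2, 3, 4, 5, 6, 7] the diagonal is [3, 3, 3, 3, 3, 3, 3, 3]. L has integer entries, so p(x) = det(xI - L) has integer coefficients. Expanding the determinant yields x^8 - 24x^7 + 240x^6 - 1296x^5 + 4080x^4 - 7488x^3 + 7424x^2 - 3072x. Since p(0) = det(-L) = 0, x divides p(x). The eigenvalues sum to 24, which equals trace(L) = 2|E|. There is one zero in the spectrum, matching the 1 component.

x^8 - 24x^7 + 240x^6 - 1296x^5 + 4080x^4 - 7488x^3 + 7424x^2 - 3072x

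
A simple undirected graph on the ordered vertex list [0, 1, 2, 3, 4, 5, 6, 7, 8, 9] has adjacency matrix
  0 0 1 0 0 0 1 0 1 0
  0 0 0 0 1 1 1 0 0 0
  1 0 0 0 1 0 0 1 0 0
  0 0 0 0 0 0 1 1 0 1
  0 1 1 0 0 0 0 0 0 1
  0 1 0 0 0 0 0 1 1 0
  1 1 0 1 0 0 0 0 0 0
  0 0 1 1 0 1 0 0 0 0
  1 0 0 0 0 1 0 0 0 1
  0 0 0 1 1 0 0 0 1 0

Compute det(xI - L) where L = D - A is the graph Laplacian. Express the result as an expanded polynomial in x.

Reading degrees in the order [0, 1, 2, 3, 4, 5, 6, 7, 8, 9] gives [3, 3, 3, 3, 3, 3, 3, 3, 3, 3]; set D = diag(3, 3, 3, 3, 3, 3, 3, 3, 3, 3) and form L = D - A. L has integer entries, so p(x) = det(xI - L) has integer coefficients. Expanding the determinant yields x^10 - 30x^9 + 390x^8 - 2880x^7 + 13305x^6 - 39882x^5 + 77640x^4 - 94800x^3 + 66000x^2 - 20000x. Since p(0) = det(-L) = 0, x divides p(x). There is one zero in the spectrum, matching the 1 component.

x^10 - 30x^9 + 390x^8 - 2880x^7 + 13305x^6 - 39882x^5 + 77640x^4 - 94800x^3 + 66000x^2 - 20000x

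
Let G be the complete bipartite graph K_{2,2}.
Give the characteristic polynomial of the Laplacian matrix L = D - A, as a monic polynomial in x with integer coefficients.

x^4 - 8x^3 + 20x^2 - 16x

The graph has 4 vertices and degree multiset [2, 2, 2, 2]; D is the diagonal matrix of degrees and L = D - A. Computing det(xI - L) by cofactor expansion (or equivalently via sum-over-permutations) gives x^4 - 8x^3 + 20x^2 - 16x. The constant term is 0 because L is singular (the all-ones vector lies in its kernel). The largest eigenvalue, 4, is at most the vertex count 4.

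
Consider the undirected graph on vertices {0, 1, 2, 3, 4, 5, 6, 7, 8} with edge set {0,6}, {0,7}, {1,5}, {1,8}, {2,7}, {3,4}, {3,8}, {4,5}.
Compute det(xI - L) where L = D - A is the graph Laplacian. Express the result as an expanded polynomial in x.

Each diagonal entry of L is the vertex degree and each off-diagonal entry is -1 where an edge is present, 0 otherwise; in the order [0, 1, 2, 3, 4, 5, 6, 7, 8] the diagonal is [2, 2, 1, 2, 2, 2, 1, 2, 2]. Computing det(xI - L) by cofactor expansion (or equivalently via sum-over-permutations) gives x^9 - 16x^8 + 105x^7 - 364x^6 + 715x^5 - 790x^4 + 450x^3 - 100x^2. The constant term is 0 because L is singular (the all-ones vector lies in its kernel). The largest eigenvalue, 3.6180, is at most the vertex count 9.

x^9 - 16x^8 + 105x^7 - 364x^6 + 715x^5 - 790x^4 + 450x^3 - 100x^2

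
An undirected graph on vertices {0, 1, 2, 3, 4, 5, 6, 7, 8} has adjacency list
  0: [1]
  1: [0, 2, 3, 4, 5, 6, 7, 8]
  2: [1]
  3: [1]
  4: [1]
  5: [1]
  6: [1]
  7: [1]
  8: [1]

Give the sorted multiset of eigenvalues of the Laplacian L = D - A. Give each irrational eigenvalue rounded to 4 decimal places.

[0, 1, 1, 1, 1, 1, 1, 1, 9]

Reading degrees in the order [0, 1, 2, 3, 4, 5, 6, 7, 8] gives [1, 8, 1, 1, 1, 1, 1, 1, 1]; set D = diag(1, 8, 1, 1, 1, 1, 1, 1, 1) and form L = D - A. L is symmetric positive semidefinite, so every eigenvalue is real and nonnegative. The single zero eigenvalue shows the graph is connected. There is one zero in the spectrum, matching the 1 component. The largest eigenvalue, 9, is at most the vertex count 9.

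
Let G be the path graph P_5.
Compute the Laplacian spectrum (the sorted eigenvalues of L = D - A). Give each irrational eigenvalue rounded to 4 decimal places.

The graph has 5 vertices and degree multiset [2, 2, 2, 1, 1]; D is the diagonal matrix of degrees and L = D - A. Since every row of L sums to 0, the all-ones vector is in the kernel and 0 is an eigenvalue. The eigenvalues sum to 8, which equals trace(L) = 2|E|. The largest eigenvalue, 3.6180, is at most the vertex count 5.

[0, 0.3820, 1.3820, 2.6180, 3.6180]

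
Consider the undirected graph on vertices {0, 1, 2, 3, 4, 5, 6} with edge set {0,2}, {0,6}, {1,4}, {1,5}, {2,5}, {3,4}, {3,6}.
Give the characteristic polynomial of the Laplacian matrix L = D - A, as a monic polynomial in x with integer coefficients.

x^7 - 14x^6 + 77x^5 - 210x^4 + 294x^3 - 196x^2 + 49x

Reading degrees in the order [0, 1, 2, 3, 4, 5, 6] gives [2, 2, 2, 2, 2, 2, 2]; set D = diag(2, 2, 2, 2, 2, 2, 2) and form L = D - A. L has integer entries, so p(x) = det(xI - L) has integer coefficients. Expanding the determinant yields x^7 - 14x^6 + 77x^5 - 210x^4 + 294x^3 - 196x^2 + 49x. The coefficient of x^6 equals -trace(L) = -14, matching the sum of degrees. The largest eigenvalue, 3.8019, is at most the vertex count 7.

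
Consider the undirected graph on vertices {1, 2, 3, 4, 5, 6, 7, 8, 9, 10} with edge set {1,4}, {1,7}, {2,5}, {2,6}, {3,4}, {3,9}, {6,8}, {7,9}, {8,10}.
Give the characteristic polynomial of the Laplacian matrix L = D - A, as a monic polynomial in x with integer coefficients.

x^10 - 18x^9 + 136x^8 - 560x^7 + 1365x^6 - 2000x^5 + 1700x^4 - 750x^3 + 125x^2

Each diagonal entry of L is the vertex degree and each off-diagonal entry is -1 where an edge is present, 0 otherwise; in the order [1, 2, 3, 4, 5, 6, 7, 8, 9, 10] the diagonal is [2, 2, 2, 2, 1, 2, 2, 2, 2, 1]. Computing det(xI - L) by cofactor expansion (or equivalently via sum-over-permutations) gives x^10 - 18x^9 + 136x^8 - 560x^7 + 1365x^6 - 2000x^5 + 1700x^4 - 750x^3 + 125x^2. The coefficient of x^9 equals -trace(L) = -18, matching the sum of degrees. The largest eigenvalue, 3.6180, is at most the vertex count 10.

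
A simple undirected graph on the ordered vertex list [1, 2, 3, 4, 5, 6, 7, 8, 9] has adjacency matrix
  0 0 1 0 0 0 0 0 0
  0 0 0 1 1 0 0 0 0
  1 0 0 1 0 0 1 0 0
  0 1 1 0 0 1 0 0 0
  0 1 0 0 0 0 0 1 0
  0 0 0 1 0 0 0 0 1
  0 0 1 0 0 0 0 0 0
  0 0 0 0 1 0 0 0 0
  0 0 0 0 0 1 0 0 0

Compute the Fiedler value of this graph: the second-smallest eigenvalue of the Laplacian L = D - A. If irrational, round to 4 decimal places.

With the vertex order [1, 2, 3, 4, 5, 6, 7, 8, 9], the degrees are [1, 2, 3, 3, 2, 2, 1, 1, 1], giving D = diag(1, 2, 3, 3, 2, 2, 1, 1, 1) and L = D - A. The sorted Laplacian eigenvalues are [0, 0.2217, 0.3327, 1, 1.1923, 2.1071, 3, 3.4413, 4.7049]; the algebraic connectivity is the second entry, 0.2217. By the matrix-tree theorem the graph has (1/9) * product of the nonzero eigenvalues = 1 spanning tree. The largest eigenvalue, 4.7049, is at most the vertex count 9.

0.2217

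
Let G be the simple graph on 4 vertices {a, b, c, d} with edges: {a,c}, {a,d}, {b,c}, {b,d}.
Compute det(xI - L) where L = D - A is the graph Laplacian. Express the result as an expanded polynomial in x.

x^4 - 8x^3 + 20x^2 - 16x

With the vertex order [a, b, c, d], the degrees are [2, 2, 2, 2], giving D = diag(2, 2, 2, 2) and L = D - A. The eigenvalues of L are [0, 2, 2, 4]; the characteristic polynomial is the product of (x - lambda_i), which multiplies out to x^4 - 8x^3 + 20x^2 - 16x. The constant term is 0 because L is singular (the all-ones vector lies in its kernel). By the matrix-tree theorem the graph has (1/4) * product of the nonzero eigenvalues = 4 spanning trees. The eigenvalues sum to 8, which equals trace(L) = 2|E|.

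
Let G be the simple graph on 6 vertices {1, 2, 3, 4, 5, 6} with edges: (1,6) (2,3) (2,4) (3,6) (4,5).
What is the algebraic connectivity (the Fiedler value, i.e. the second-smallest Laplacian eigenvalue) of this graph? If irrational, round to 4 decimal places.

Reading degrees in the order [1, 2, 3, 4, 5, 6] gives [1, 2, 2, 2, 1, 2]; set D = diag(1, 2, 2, 2, 1, 2) and form L = D - A. The smallest Laplacian eigenvalue is always 0. The next one, lambda_2 = 0.2679, measures how hard the graph is to disconnect: larger values mean better connectivity. By the matrix-tree theorem the graph has (1/6) * product of the nonzero eigenvalues = 1 spanning tree.

0.2679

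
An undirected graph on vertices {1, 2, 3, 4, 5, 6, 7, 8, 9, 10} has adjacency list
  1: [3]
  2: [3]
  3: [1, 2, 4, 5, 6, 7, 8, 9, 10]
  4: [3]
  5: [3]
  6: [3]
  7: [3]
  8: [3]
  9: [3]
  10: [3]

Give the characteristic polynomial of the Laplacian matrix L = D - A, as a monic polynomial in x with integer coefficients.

x^10 - 18x^9 + 108x^8 - 336x^7 + 630x^6 - 756x^5 + 588x^4 - 288x^3 + 81x^2 - 10x

With the vertex order [1, 2, 3, 4, 5, 6, 7, 8, 9, 10], the degrees are [1, 1, 9, 1, 1, 1, 1, 1, 1, 1], giving D = diag(1, 1, 9, 1, 1, 1, 1, 1, 1, 1) and L = D - A. Computing det(xI - L) by cofactor expansion (or equivalently via sum-over-permutations) gives x^10 - 18x^9 + 108x^8 - 336x^7 + 630x^6 - 756x^5 + 588x^4 - 288x^3 + 81x^2 - 10x. The constant term is 0 because L is singular (the all-ones vector lies in its kernel). The eigenvalues sum to 18, which equals trace(L) = 2|E|.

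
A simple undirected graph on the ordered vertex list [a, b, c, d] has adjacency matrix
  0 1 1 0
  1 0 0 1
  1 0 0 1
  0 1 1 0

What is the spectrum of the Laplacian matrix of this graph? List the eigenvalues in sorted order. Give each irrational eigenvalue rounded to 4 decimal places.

Reading degrees in the order [a, b, c, d] gives [2, 2, 2, 2]; set D = diag(2, 2, 2, 2) and form L = D - A. Diagonalising L (or applying a numerical eigensolver to the 4x4 matrix) gives the spectrum above. The single zero eigenvalue shows the graph is connected. The largest eigenvalue, 4, is at most the vertex count 4. By the matrix-tree theorem the graph has (1/4) * product of the nonzero eigenvalues = 4 spanning trees.

[0, 2, 2, 4]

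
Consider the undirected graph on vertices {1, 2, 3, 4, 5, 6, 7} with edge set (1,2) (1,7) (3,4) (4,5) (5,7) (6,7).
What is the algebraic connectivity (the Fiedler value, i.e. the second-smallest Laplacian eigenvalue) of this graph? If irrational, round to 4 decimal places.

0.2603

Each diagonal entry of L is the vertex degree and each off-diagonal entry is -1 where an edge is present, 0 otherwise; in the order [1, 2, 3, 4, 5, 6, 7] the diagonal is [2, 1, 1, 2, 2, 1, 3]. The smallest Laplacian eigenvalue is always 0. The next one, lambda_2 = 0.2603, measures how hard the graph is to disconnect: larger values mean better connectivity.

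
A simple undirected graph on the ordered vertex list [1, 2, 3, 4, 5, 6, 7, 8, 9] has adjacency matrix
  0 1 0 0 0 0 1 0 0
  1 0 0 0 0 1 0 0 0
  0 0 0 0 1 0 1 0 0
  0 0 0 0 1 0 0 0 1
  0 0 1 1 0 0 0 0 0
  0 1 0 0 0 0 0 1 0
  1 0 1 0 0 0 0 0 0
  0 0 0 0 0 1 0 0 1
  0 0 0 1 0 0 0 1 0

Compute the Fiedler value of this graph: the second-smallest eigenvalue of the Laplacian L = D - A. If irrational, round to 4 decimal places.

With the vertex order [1, 2, 3, 4, 5, 6, 7, 8, 9], the degrees are [2, 2, 2, 2, 2, 2, 2, 2, 2], giving D = diag(2, 2, 2, 2, 2, 2, 2, 2, 2) and L = D - A. The sorted Laplacian eigenvalues are [0, 0.4679, 0.4679, 1.6527, 1.6527, 3, 3, 3.8794, 3.8794]; the algebraic connectivity is the second entry, 0.4679. The largest eigenvalue, 3.8794, is at most the vertex count 9.

0.4679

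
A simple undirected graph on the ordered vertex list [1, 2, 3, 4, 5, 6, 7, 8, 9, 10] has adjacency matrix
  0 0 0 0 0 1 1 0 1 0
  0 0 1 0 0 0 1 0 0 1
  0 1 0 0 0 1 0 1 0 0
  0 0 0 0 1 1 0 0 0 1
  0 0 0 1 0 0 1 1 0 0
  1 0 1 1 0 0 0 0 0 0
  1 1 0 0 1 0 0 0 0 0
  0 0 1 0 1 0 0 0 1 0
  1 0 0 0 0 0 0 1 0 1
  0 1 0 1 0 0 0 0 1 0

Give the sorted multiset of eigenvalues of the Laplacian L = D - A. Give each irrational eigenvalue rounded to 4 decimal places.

[0, 2, 2, 2, 2, 2, 5, 5, 5, 5]

Reading degrees in the order [1, 2, 3, 4, 5, 6, 7, 8, 9, 10] gives [3, 3, 3, 3, 3, 3, 3, 3, 3, 3]; set D = diag(3, 3, 3, 3, 3, 3, 3, 3, 3, 3) and form L = D - A. L is symmetric positive semidefinite, so every eigenvalue is real and nonnegative.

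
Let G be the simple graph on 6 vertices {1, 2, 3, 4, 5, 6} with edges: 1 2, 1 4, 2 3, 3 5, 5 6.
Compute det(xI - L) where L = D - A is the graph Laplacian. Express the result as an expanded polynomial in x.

x^6 - 10x^5 + 36x^4 - 56x^3 + 35x^2 - 6x

Each diagonal entry of L is the vertex degree and each off-diagonal entry is -1 where an edge is present, 0 otherwise; in the order [1, 2, 3, 4, 5, 6] the diagonal is [2, 2, 2, 1, 2, 1]. Computing det(xI - L) by cofactor expansion (or equivalently via sum-over-permutations) gives x^6 - 10x^5 + 36x^4 - 56x^3 + 35x^2 - 6x. The coefficient of x^5 equals -trace(L) = -10, matching the sum of degrees. By the matrix-tree theorem the graph has (1/6) * product of the nonzero eigenvalues = 1 spanning tree.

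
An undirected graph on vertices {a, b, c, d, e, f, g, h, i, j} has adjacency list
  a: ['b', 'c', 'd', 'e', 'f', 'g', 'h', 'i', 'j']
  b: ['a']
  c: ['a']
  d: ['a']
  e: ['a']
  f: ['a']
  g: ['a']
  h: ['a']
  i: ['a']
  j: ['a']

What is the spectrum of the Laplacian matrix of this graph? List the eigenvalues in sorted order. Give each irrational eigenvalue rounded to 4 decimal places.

With the vertex order [a, b, c, d, e, f, g, h, i, j], the degrees are [9, 1, 1, 1, 1, 1, 1, 1, 1, 1], giving D = diag(9, 1, 1, 1, 1, 1, 1, 1, 1, 1) and L = D - A. Diagonalising L (or applying a numerical eigensolver to the 10x10 matrix) gives the spectrum above.

[0, 1, 1, 1, 1, 1, 1, 1, 1, 10]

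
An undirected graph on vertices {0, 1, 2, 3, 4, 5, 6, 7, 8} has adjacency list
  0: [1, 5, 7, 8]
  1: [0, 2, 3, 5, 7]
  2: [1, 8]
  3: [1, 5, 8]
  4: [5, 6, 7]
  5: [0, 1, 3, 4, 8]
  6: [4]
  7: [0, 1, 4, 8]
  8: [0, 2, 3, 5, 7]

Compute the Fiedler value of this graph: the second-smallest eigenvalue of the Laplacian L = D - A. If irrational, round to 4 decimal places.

Each diagonal entry of L is the vertex degree and each off-diagonal entry is -1 where an edge is present, 0 otherwise; in the order [0, 1, 2, 3, 4, 5, 6, 7, 8] the diagonal is [4, 5, 2, 3, 3, 5, 1, 4, 5]. The smallest Laplacian eigenvalue is always 0. The next one, lambda_2 = 0.6554, measures how hard the graph is to disconnect: larger values mean better connectivity. By the matrix-tree theorem the graph has (1/9) * product of the nonzero eigenvalues = 1460 spanning trees.

0.6554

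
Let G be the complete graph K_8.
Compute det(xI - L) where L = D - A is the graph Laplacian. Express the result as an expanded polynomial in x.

The graph has 8 vertices and degree multiset [7, 7, 7, 7, 7, 7, 7, 7]; D is the diagonal matrix of degrees and L = D - A. L has integer entries, so p(x) = det(xI - L) has integer coefficients. Expanding the determinant yields x^8 - 56x^7 + 1344x^6 - 17920x^5 + 143360x^4 - 688128x^3 + 1835008x^2 - 2097152x. The coefficient of x^7 equals -trace(L) = -56, matching the sum of degrees. By the matrix-tree theorem the graph has (1/8) * product of the nonzero eigenvalues = 262144 spanning trees.

x^8 - 56x^7 + 1344x^6 - 17920x^5 + 143360x^4 - 688128x^3 + 1835008x^2 - 2097152x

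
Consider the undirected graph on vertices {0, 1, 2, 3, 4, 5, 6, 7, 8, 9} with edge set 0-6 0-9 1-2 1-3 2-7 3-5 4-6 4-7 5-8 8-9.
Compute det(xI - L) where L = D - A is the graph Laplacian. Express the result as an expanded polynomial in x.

Reading degrees in the order [0, 1, 2, 3, 4, 5, 6, 7, 8, 9] gives [2, 2, 2, 2, 2, 2, 2, 2, 2, 2]; set D = diag(2, 2, 2, 2, 2, 2, 2, 2, 2, 2) and form L = D - A. L has integer entries, so p(x) = det(xI - L) has integer coefficients. Expanding the determinant yields x^10 - 20x^9 + 170x^8 - 800x^7 + 2275x^6 - 4004x^5 + 4290x^4 - 2640x^3 + 825x^2 - 100x. The constant term is 0 because L is singular (the all-ones vector lies in its kernel).

x^10 - 20x^9 + 170x^8 - 800x^7 + 2275x^6 - 4004x^5 + 4290x^4 - 2640x^3 + 825x^2 - 100x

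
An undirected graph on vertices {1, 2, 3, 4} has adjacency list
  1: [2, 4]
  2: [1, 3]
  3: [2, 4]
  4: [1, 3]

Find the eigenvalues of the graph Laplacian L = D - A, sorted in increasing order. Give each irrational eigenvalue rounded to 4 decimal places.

Reading degrees in the order [1, 2, 3, 4] gives [2, 2, 2, 2]; set D = diag(2, 2, 2, 2) and form L = D - A. L is symmetric positive semidefinite, so every eigenvalue is real and nonnegative. The single zero eigenvalue shows the graph is connected. There is one zero in the spectrum, matching the 1 component. The largest eigenvalue, 4, is at most the vertex count 4.

[0, 2, 2, 4]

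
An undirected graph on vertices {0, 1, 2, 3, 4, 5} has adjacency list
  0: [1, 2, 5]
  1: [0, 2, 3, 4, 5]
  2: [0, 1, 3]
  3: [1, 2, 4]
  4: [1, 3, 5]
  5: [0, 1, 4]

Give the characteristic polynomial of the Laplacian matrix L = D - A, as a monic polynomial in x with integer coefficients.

x^6 - 20x^5 + 155x^4 - 580x^3 + 1045x^2 - 726x

Each diagonal entry of L is the vertex degree and each off-diagonal entry is -1 where an edge is present, 0 otherwise; in the order [0, 1, 2, 3, 4, 5] the diagonal is [3, 5, 3, 3, 3, 3]. L has integer entries, so p(x) = det(xI - L) has integer coefficients. Expanding the determinant yields x^6 - 20x^5 + 155x^4 - 580x^3 + 1045x^2 - 726x. The constant term is 0 because L is singular (the all-ones vector lies in its kernel).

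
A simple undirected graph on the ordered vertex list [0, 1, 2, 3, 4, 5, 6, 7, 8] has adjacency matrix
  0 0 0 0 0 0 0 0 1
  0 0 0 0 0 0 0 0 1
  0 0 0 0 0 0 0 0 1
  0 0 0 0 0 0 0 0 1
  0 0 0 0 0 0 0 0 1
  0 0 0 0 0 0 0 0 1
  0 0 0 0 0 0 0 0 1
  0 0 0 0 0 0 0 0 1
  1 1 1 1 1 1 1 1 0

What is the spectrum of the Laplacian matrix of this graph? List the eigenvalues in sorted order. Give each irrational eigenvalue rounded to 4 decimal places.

[0, 1, 1, 1, 1, 1, 1, 1, 9]

Reading degrees in the order [0, 1, 2, 3, 4, 5, 6, 7, 8] gives [1, 1, 1, 1, 1, 1, 1, 1, 8]; set D = diag(1, 1, 1, 1, 1, 1, 1, 1, 8) and form L = D - A. Since every row of L sums to 0, the all-ones vector is in the kernel and 0 is an eigenvalue. By the matrix-tree theorem the graph has (1/9) * product of the nonzero eigenvalues = 1 spanning tree.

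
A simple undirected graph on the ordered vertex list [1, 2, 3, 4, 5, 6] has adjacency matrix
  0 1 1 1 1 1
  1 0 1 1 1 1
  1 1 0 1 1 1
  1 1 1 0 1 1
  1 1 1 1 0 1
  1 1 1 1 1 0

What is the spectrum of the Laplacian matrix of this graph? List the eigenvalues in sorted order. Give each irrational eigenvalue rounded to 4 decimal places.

[0, 6, 6, 6, 6, 6]

Reading degrees in the order [1, 2, 3, 4, 5, 6] gives [5, 5, 5, 5, 5, 5]; set D = diag(5, 5, 5, 5, 5, 5) and form L = D - A. Diagonalising L (or applying a numerical eigensolver to the 6x6 matrix) gives the spectrum above. The single zero eigenvalue shows the graph is connected.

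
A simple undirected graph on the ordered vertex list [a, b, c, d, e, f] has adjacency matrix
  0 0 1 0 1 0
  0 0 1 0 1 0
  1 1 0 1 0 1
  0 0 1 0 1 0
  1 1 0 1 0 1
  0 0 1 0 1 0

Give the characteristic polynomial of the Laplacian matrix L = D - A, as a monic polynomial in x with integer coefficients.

x^6 - 16x^5 + 96x^4 - 272x^3 + 368x^2 - 192x

Reading degrees in the order [a, b, c, d, e, f] gives [2, 2, 4, 2, 4, 2]; set D = diag(2, 2, 4, 2, 4, 2) and form L = D - A. The eigenvalues of L are [0, 2, 2, 2, 4, 6]; the characteristic polynomial is the product of (x - lambda_i), which multiplies out to x^6 - 16x^5 + 96x^4 - 272x^3 + 368x^2 - 192x. Since p(0) = det(-L) = 0, x divides p(x). The largest eigenvalue, 6, is at most the vertex count 6. There is one zero in the spectrum, matching the 1 component.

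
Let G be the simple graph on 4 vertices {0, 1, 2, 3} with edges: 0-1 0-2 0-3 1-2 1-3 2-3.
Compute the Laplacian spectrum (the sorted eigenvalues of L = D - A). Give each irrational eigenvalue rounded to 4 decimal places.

With the vertex order [0, 1, 2, 3], the degrees are [3, 3, 3, 3], giving D = diag(3, 3, 3, 3) and L = D - A. Diagonalising L (or applying a numerical eigensolver to the 4x4 matrix) gives the spectrum above. The single zero eigenvalue shows the graph is connected. There is one zero in the spectrum, matching the 1 component. The eigenvalues sum to 12, which equals trace(L) = 2|E|.

[0, 4, 4, 4]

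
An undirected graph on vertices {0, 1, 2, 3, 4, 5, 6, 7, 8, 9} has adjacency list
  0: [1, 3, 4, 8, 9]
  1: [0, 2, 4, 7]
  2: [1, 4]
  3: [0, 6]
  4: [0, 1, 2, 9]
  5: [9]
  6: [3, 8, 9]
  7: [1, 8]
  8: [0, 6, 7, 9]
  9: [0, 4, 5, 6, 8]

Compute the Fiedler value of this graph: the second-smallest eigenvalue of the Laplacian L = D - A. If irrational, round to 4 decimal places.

0.8135

Reading degrees in the order [0, 1, 2, 3, 4, 5, 6, 7, 8, 9] gives [5, 4, 2, 2, 4, 1, 3, 2, 4, 5]; set D = diag(5, 4, 2, 2, 4, 1, 3, 2, 4, 5) and form L = D - A. The sorted Laplacian eigenvalues are [0, 0.8135, 1.1172, 1.6130, 2.7319, 3.2510, 4.4874, 5.0425, 6.2226, 6.7211]; the algebraic connectivity is the second entry, 0.8135.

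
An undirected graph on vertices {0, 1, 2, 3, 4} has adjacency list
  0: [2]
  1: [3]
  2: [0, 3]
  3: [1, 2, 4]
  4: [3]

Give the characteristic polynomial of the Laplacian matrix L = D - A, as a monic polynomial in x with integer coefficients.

x^5 - 8x^4 + 20x^3 - 18x^2 + 5x

With the vertex order [0, 1, 2, 3, 4], the degrees are [1, 1, 2, 3, 1], giving D = diag(1, 1, 2, 3, 1) and L = D - A. Computing det(xI - L) by cofactor expansion (or equivalently via sum-over-permutations) gives x^5 - 8x^4 + 20x^3 - 18x^2 + 5x. The coefficient of x^4 equals -trace(L) = -8, matching the sum of degrees.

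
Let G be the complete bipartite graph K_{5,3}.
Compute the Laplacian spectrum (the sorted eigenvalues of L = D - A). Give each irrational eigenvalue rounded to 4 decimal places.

The graph has 8 vertices and degree multiset [5, 5, 5, 3, 3, 3, 3, 3]; D is the diagonal matrix of degrees and L = D - A. Since every row of L sums to 0, the all-ones vector is in the kernel and 0 is an eigenvalue. The eigenvalues sum to 30, which equals trace(L) = 2|E|. There is one zero in the spectrum, matching the 1 component.

[0, 3, 3, 3, 3, 5, 5, 8]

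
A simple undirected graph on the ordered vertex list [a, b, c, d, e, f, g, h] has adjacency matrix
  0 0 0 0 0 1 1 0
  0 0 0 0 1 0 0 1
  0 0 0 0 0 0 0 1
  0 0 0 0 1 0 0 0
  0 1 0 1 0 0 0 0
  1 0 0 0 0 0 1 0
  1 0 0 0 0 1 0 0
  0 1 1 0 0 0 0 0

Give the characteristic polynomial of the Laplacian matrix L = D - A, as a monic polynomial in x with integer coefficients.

x^8 - 14x^7 + 78x^6 - 218x^5 + 314x^4 - 210x^3 + 45x^2

With the vertex order [a, b, c, d, e, f, g, h], the degrees are [2, 2, 1, 1, 2, 2, 2, 2], giving D = diag(2, 2, 1, 1, 2, 2, 2, 2) and L = D - A. L has integer entries, so p(x) = det(xI - L) has integer coefficients. Expanding the determinant yields x^8 - 14x^7 + 78x^6 - 218x^5 + 314x^4 - 210x^3 + 45x^2. Since p(0) = det(-L) = 0, x divides p(x).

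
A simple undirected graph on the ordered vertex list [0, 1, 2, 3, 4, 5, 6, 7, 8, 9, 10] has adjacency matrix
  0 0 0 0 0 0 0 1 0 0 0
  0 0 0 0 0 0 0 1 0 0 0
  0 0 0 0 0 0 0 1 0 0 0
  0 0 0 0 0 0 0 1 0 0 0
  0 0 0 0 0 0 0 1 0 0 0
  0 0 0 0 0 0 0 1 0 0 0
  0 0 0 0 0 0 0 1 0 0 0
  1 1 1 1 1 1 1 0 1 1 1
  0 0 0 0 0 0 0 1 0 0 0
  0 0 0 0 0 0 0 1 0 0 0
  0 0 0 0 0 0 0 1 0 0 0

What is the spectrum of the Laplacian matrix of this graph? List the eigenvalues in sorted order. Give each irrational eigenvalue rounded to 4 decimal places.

Reading degrees in the order [0, 1, 2, 3, 4, 5, 6, 7, 8, 9, 10] gives [1, 1, 1, 1, 1, 1, 1, 10, 1, 1, 1]; set D = diag(1, 1, 1, 1, 1, 1, 1, 10, 1, 1, 1) and form L = D - A. The multiplicity of 0 as a Laplacian eigenvalue equals the number of connected components. The single zero eigenvalue shows the graph is connected. The largest eigenvalue, 11, is at most the vertex count 11.

[0, 1, 1, 1, 1, 1, 1, 1, 1, 1, 11]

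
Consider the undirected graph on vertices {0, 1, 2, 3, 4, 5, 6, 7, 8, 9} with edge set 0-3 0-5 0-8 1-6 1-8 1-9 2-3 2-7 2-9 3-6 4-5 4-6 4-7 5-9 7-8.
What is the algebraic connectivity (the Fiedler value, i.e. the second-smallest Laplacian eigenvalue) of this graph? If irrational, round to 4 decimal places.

With the vertex order [0, 1, 2, 3, 4, 5, 6, 7, 8, 9], the degrees are [3, 3, 3, 3, 3, 3, 3, 3, 3, 3], giving D = diag(3, 3, 3, 3, 3, 3, 3, 3, 3, 3) and L = D - A. Computing the eigenvalues of L and sorting gives [0, 2, 2, 2, 2, 2, 5, 5, 5, 5]. The Fiedler value lambda_2 = 2 is strictly positive, so the graph is connected. There is one zero in the spectrum, matching the 1 component. The eigenvalues sum to 30, which equals trace(L) = 2|E|.

2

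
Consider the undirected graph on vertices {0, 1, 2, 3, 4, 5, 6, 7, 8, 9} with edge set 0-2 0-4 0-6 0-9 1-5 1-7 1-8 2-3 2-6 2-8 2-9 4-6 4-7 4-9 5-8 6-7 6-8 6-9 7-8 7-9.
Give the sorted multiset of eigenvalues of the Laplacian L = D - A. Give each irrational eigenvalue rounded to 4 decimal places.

[0, 0.8019, 1.2154, 3.2176, 4.1319, 4.5674, 5.6203, 6.1516, 7.0956, 7.1983]

Each diagonal entry of L is the vertex degree and each off-diagonal entry is -1 where an edge is present, 0 otherwise; in the order [0, 1, 2, 3, 4, 5, 6, 7, 8, 9] the diagonal is [4, 3, 5, 1, 4, 2, 6, 5, 5, 5]. L is symmetric positive semidefinite, so every eigenvalue is real and nonnegative. The single zero eigenvalue shows the graph is connected.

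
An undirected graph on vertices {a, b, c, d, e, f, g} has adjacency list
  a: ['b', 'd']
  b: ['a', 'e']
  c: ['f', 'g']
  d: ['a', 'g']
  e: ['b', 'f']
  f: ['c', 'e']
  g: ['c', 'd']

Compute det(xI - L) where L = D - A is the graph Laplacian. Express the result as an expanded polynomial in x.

Reading degrees in the order [a, b, c, d, e, f, g] gives [2, 2, 2, 2, 2, 2, 2]; set D = diag(2, 2, 2, 2, 2, 2, 2) and form L = D - A. L has integer entries, so p(x) = det(xI - L) has integer coefficients. Expanding the determinant yields x^7 - 14x^6 + 77x^5 - 210x^4 + 294x^3 - 196x^2 + 49x. Since p(0) = det(-L) = 0, x divides p(x). By the matrix-tree theorem the graph has (1/7) * product of the nonzero eigenvalues = 7 spanning trees.

x^7 - 14x^6 + 77x^5 - 210x^4 + 294x^3 - 196x^2 + 49x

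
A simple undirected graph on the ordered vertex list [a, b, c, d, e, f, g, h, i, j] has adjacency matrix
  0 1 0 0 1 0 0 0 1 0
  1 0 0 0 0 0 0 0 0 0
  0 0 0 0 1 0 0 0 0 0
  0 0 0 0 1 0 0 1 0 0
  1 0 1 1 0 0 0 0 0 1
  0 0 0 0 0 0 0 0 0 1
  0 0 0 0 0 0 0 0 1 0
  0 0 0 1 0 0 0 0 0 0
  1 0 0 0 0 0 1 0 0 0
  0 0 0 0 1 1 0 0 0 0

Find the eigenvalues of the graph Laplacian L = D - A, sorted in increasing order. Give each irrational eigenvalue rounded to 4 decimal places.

[0, 0.2263, 0.3820, 0.6274, 0.7726, 2, 2.2925, 2.6180, 3.6837, 5.3975]

With the vertex order [a, b, c, d, e, f, g, h, i, j], the degrees are [3, 1, 1, 2, 4, 1, 1, 1, 2, 2], giving D = diag(3, 1, 1, 2, 4, 1, 1, 1, 2, 2) and L = D - A. Diagonalising L (or applying a numerical eigensolver to the 10x10 matrix) gives the spectrum above. The single zero eigenvalue shows the graph is connected. By the matrix-tree theorem the graph has (1/10) * product of the nonzero eigenvalues = 1 spanning tree. There is one zero in the spectrum, matching the 1 component.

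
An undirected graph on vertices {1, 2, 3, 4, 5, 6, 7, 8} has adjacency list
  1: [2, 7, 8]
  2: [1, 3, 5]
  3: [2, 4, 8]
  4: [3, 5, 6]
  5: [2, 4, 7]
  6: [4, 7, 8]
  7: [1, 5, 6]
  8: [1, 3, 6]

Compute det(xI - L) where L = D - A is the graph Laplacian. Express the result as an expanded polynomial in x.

Reading degrees in the order [1, 2, 3, 4, 5, 6, 7, 8] gives [3, 3, 3, 3, 3, 3, 3, 3]; set D = diag(3, 3, 3, 3, 3, 3, 3, 3) and form L = D - A. Computing det(xI - L) by cofactor expansion (or equivalently via sum-over-permutations) gives x^8 - 24x^7 + 240x^6 - 1296x^5 + 4080x^4 - 7488x^3 + 7424x^2 - 3072x. Since p(0) = det(-L) = 0, x divides p(x). There is one zero in the spectrum, matching the 1 component. The largest eigenvalue, 6, is at most the vertex count 8.

x^8 - 24x^7 + 240x^6 - 1296x^5 + 4080x^4 - 7488x^3 + 7424x^2 - 3072x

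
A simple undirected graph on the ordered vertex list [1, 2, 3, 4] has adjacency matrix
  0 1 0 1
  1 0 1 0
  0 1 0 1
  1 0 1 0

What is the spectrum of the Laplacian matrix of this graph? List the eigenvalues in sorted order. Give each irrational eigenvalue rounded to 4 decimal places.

[0, 2, 2, 4]

Reading degrees in the order [1, 2, 3, 4] gives [2, 2, 2, 2]; set D = diag(2, 2, 2, 2) and form L = D - A. The multiplicity of 0 as a Laplacian eigenvalue equals the number of connected components. The largest eigenvalue, 4, is at most the vertex count 4. There is one zero in the spectrum, matching the 1 component.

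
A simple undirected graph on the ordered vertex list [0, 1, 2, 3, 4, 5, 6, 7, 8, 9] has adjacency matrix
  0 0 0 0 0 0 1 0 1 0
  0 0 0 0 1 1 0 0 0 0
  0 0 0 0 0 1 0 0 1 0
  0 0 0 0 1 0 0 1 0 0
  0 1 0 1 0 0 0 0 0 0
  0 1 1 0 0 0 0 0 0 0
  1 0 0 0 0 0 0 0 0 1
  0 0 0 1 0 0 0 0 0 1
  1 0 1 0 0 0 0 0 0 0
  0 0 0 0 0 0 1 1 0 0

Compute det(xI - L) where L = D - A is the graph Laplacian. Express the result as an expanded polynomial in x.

x^10 - 20x^9 + 170x^8 - 800x^7 + 2275x^6 - 4004x^5 + 4290x^4 - 2640x^3 + 825x^2 - 100x

Each diagonal entry of L is the vertex degree and each off-diagonal entry is -1 where an edge is present, 0 otherwise; in the order [0, 1, 2, 3, 4, 5, 6, 7, 8, 9] the diagonal is [2, 2, 2, 2, 2, 2, 2, 2, 2, 2]. L has integer entries, so p(x) = det(xI - L) has integer coefficients. Expanding the determinant yields x^10 - 20x^9 + 170x^8 - 800x^7 + 2275x^6 - 4004x^5 + 4290x^4 - 2640x^3 + 825x^2 - 100x. Since p(0) = det(-L) = 0, x divides p(x). The largest eigenvalue, 4, is at most the vertex count 10. The eigenvalues sum to 20, which equals trace(L) = 2|E|.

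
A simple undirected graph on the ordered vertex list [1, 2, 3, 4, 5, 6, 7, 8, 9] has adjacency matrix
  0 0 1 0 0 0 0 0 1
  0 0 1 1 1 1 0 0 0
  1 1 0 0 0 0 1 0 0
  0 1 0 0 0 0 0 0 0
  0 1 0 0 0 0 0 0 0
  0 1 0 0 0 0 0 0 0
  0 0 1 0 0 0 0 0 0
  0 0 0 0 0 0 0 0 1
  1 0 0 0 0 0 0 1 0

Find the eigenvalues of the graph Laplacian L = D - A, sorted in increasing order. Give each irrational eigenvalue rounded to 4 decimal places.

Reading degrees in the order [1, 2, 3, 4, 5, 6, 7, 8, 9] gives [2, 4, 3, 1, 1, 1, 1, 1, 2]; set D = diag(2, 4, 3, 1, 1, 1, 1, 1, 2) and form L = D - A. The multiplicity of 0 as a Laplacian eigenvalue equals the number of connected components. The single zero eigenvalue shows the graph is connected. There is one zero in the spectrum, matching the 1 component.

[0, 0.2022, 0.5693, 1, 1, 1.4124, 2.8273, 3.7046, 5.2842]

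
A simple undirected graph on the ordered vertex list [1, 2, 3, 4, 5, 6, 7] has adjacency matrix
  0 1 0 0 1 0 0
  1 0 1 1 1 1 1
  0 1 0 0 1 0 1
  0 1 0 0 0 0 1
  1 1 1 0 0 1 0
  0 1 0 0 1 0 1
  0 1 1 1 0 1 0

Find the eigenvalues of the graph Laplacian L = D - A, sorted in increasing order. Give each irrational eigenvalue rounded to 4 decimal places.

[0, 1.5858, 2.2679, 3, 4.4142, 5.7321, 7]

Reading degrees in the order [1, 2, 3, 4, 5, 6, 7] gives [2, 6, 3, 2, 4, 3, 4]; set D = diag(2, 6, 3, 2, 4, 3, 4) and form L = D - A. Diagonalising L (or applying a numerical eigensolver to the 7x7 matrix) gives the spectrum above. The single zero eigenvalue shows the graph is connected. By the matrix-tree theorem the graph has (1/7) * product of the nonzero eigenvalues = 273 spanning trees. The eigenvalues sum to 24, which equals trace(L) = 2|E|.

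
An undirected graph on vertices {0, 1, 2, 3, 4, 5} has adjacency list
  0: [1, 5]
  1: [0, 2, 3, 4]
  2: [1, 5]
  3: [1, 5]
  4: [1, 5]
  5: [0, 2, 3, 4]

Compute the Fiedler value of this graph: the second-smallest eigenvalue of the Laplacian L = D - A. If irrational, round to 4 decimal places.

Reading degrees in the order [0, 1, 2, 3, 4, 5] gives [2, 4, 2, 2, 2, 4]; set D = diag(2, 4, 2, 2, 2, 4) and form L = D - A. Computing the eigenvalues of L and sorting gives [0, 2, 2, 2, 4, 6]. The Fiedler value lambda_2 = 2 is strictly positive, so the graph is connected. The largest eigenvalue, 6, is at most the vertex count 6.

2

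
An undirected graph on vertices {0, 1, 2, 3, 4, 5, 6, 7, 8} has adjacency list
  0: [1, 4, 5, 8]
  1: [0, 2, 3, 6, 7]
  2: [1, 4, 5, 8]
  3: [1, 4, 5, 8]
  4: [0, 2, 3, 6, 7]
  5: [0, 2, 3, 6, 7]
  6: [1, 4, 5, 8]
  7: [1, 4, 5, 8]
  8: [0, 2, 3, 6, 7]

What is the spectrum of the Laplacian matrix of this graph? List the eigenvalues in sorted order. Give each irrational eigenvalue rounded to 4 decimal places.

[0, 4, 4, 4, 4, 5, 5, 5, 9]

Each diagonal entry of L is the vertex degree and each off-diagonal entry is -1 where an edge is present, 0 otherwise; in the order [0, 1, 2, 3, 4, 5, 6, 7, 8] the diagonal is [4, 5, 4, 4, 5, 5, 4, 4, 5]. Diagonalising L (or applying a numerical eigensolver to the 9x9 matrix) gives the spectrum above. There is one zero in the spectrum, matching the 1 component. The eigenvalues sum to 40, which equals trace(L) = 2|E|.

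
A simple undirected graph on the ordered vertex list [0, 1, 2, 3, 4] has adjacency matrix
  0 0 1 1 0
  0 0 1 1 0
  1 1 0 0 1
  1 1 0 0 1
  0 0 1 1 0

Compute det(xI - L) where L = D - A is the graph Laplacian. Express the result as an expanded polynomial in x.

x^5 - 12x^4 + 51x^3 - 92x^2 + 60x

Each diagonal entry of L is the vertex degree and each off-diagonal entry is -1 where an edge is present, 0 otherwise; in the order [0, 1, 2, 3, 4] the diagonal is [2, 2, 3, 3, 2]. The eigenvalues of L are [0, 2, 2, 3, 5]; the characteristic polynomial is the product of (x - lambda_i), which multiplies out to x^5 - 12x^4 + 51x^3 - 92x^2 + 60x. The constant term is 0 because L is singular (the all-ones vector lies in its kernel). By the matrix-tree theorem the graph has (1/5) * product of the nonzero eigenvalues = 12 spanning trees.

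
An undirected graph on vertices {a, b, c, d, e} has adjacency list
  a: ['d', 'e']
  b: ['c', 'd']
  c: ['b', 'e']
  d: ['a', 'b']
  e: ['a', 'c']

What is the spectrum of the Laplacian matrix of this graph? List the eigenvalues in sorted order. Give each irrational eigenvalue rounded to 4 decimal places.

[0, 1.3820, 1.3820, 3.6180, 3.6180]

Reading degrees in the order [a, b, c, d, e] gives [2, 2, 2, 2, 2]; set D = diag(2, 2, 2, 2, 2) and form L = D - A. L is symmetric positive semidefinite, so every eigenvalue is real and nonnegative. The single zero eigenvalue shows the graph is connected.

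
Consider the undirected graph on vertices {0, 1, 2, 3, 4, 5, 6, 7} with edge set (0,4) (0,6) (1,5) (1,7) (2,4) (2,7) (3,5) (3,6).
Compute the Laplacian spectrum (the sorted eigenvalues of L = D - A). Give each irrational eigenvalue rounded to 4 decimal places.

Reading degrees in the order [0, 1, 2, 3, 4, 5, 6, 7] gives [2, 2, 2, 2, 2, 2, 2, 2]; set D = diag(2, 2, 2, 2, 2, 2, 2, 2) and form L = D - A. Diagonalising L (or applying a numerical eigensolver to the 8x8 matrix) gives the spectrum above. The single zero eigenvalue shows the graph is connected. The largest eigenvalue, 4, is at most the vertex count 8. By the matrix-tree theorem the graph has (1/8) * product of the nonzero eigenvalues = 8 spanning trees.

[0, 0.5858, 0.5858, 2, 2, 3.4142, 3.4142, 4]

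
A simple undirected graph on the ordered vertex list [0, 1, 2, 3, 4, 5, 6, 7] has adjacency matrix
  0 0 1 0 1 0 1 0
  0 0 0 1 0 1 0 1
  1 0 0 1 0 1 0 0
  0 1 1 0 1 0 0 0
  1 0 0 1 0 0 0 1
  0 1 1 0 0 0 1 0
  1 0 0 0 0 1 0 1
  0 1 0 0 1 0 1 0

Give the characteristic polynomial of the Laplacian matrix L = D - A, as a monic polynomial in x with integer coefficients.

x^8 - 24x^7 + 240x^6 - 1296x^5 + 4080x^4 - 7488x^3 + 7424x^2 - 3072x

Reading degrees in the order [0, 1, 2, 3, 4, 5, 6, 7] gives [3, 3, 3, 3, 3, 3, 3, 3]; set D = diag(3, 3, 3, 3, 3, 3, 3, 3) and form L = D - A. The eigenvalues of L are [0, 2, 2, 2, 4, 4, 4, 6]; the characteristic polynomial is the product of (x - lambda_i), which multiplies out to x^8 - 24x^7 + 240x^6 - 1296x^5 + 4080x^4 - 7488x^3 + 7424x^2 - 3072x. Since p(0) = det(-L) = 0, x divides p(x). The largest eigenvalue, 6, is at most the vertex count 8. The eigenvalues sum to 24, which equals trace(L) = 2|E|.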